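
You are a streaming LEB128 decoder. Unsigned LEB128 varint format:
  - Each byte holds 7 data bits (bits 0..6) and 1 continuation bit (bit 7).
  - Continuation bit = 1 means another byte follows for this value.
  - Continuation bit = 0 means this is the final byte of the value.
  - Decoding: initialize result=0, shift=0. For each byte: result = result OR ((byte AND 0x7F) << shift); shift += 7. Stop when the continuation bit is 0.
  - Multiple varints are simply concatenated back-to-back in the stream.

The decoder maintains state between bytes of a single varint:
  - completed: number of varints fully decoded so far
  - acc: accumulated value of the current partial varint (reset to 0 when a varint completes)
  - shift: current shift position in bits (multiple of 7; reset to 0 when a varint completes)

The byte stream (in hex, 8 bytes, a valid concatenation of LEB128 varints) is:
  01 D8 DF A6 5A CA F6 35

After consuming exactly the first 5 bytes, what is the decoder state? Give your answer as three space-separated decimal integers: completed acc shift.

byte[0]=0x01 cont=0 payload=0x01: varint #1 complete (value=1); reset -> completed=1 acc=0 shift=0
byte[1]=0xD8 cont=1 payload=0x58: acc |= 88<<0 -> completed=1 acc=88 shift=7
byte[2]=0xDF cont=1 payload=0x5F: acc |= 95<<7 -> completed=1 acc=12248 shift=14
byte[3]=0xA6 cont=1 payload=0x26: acc |= 38<<14 -> completed=1 acc=634840 shift=21
byte[4]=0x5A cont=0 payload=0x5A: varint #2 complete (value=189378520); reset -> completed=2 acc=0 shift=0

Answer: 2 0 0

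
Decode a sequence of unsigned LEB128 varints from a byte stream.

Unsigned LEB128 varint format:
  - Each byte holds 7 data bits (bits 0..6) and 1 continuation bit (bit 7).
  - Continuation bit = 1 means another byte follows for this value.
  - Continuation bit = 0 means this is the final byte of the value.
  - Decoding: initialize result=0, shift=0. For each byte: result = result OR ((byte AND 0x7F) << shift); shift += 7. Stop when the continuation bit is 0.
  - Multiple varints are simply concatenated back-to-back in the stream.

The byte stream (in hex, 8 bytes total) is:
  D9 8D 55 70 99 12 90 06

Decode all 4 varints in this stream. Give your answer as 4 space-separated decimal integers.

Answer: 1394393 112 2329 784

Derivation:
  byte[0]=0xD9 cont=1 payload=0x59=89: acc |= 89<<0 -> acc=89 shift=7
  byte[1]=0x8D cont=1 payload=0x0D=13: acc |= 13<<7 -> acc=1753 shift=14
  byte[2]=0x55 cont=0 payload=0x55=85: acc |= 85<<14 -> acc=1394393 shift=21 [end]
Varint 1: bytes[0:3] = D9 8D 55 -> value 1394393 (3 byte(s))
  byte[3]=0x70 cont=0 payload=0x70=112: acc |= 112<<0 -> acc=112 shift=7 [end]
Varint 2: bytes[3:4] = 70 -> value 112 (1 byte(s))
  byte[4]=0x99 cont=1 payload=0x19=25: acc |= 25<<0 -> acc=25 shift=7
  byte[5]=0x12 cont=0 payload=0x12=18: acc |= 18<<7 -> acc=2329 shift=14 [end]
Varint 3: bytes[4:6] = 99 12 -> value 2329 (2 byte(s))
  byte[6]=0x90 cont=1 payload=0x10=16: acc |= 16<<0 -> acc=16 shift=7
  byte[7]=0x06 cont=0 payload=0x06=6: acc |= 6<<7 -> acc=784 shift=14 [end]
Varint 4: bytes[6:8] = 90 06 -> value 784 (2 byte(s))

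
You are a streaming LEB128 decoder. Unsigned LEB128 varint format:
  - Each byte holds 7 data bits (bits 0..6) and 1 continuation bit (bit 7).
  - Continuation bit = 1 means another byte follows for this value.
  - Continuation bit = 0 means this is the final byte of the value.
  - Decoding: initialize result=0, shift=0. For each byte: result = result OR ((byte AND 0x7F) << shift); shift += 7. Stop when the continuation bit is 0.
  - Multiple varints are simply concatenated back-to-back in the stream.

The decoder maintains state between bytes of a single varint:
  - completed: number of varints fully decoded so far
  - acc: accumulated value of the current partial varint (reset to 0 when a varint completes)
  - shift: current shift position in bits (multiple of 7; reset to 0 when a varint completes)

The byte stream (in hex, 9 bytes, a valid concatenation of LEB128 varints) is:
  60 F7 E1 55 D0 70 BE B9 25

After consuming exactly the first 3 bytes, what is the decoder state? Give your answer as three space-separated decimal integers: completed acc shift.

byte[0]=0x60 cont=0 payload=0x60: varint #1 complete (value=96); reset -> completed=1 acc=0 shift=0
byte[1]=0xF7 cont=1 payload=0x77: acc |= 119<<0 -> completed=1 acc=119 shift=7
byte[2]=0xE1 cont=1 payload=0x61: acc |= 97<<7 -> completed=1 acc=12535 shift=14

Answer: 1 12535 14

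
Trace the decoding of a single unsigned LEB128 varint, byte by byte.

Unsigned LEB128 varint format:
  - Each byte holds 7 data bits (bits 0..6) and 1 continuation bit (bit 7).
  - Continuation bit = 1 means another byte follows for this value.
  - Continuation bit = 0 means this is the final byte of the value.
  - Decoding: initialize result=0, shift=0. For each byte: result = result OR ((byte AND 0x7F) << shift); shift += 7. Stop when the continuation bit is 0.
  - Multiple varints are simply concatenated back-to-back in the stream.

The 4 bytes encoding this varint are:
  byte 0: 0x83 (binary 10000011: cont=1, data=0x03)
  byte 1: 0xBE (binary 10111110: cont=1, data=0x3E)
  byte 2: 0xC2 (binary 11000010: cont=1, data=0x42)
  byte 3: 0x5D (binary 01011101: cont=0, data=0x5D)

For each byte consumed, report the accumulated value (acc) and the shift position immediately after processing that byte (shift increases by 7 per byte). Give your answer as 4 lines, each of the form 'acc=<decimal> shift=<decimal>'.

Answer: acc=3 shift=7
acc=7939 shift=14
acc=1089283 shift=21
acc=196124419 shift=28

Derivation:
byte 0=0x83: payload=0x03=3, contrib = 3<<0 = 3; acc -> 3, shift -> 7
byte 1=0xBE: payload=0x3E=62, contrib = 62<<7 = 7936; acc -> 7939, shift -> 14
byte 2=0xC2: payload=0x42=66, contrib = 66<<14 = 1081344; acc -> 1089283, shift -> 21
byte 3=0x5D: payload=0x5D=93, contrib = 93<<21 = 195035136; acc -> 196124419, shift -> 28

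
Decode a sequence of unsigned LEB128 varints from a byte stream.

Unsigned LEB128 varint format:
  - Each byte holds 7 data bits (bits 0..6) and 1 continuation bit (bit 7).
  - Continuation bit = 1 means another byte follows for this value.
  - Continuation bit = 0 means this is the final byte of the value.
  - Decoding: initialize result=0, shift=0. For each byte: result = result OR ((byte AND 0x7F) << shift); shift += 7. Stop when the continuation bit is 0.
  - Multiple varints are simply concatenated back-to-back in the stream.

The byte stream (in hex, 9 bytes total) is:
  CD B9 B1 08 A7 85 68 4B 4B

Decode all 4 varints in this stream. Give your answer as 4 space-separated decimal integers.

Answer: 17587405 1704615 75 75

Derivation:
  byte[0]=0xCD cont=1 payload=0x4D=77: acc |= 77<<0 -> acc=77 shift=7
  byte[1]=0xB9 cont=1 payload=0x39=57: acc |= 57<<7 -> acc=7373 shift=14
  byte[2]=0xB1 cont=1 payload=0x31=49: acc |= 49<<14 -> acc=810189 shift=21
  byte[3]=0x08 cont=0 payload=0x08=8: acc |= 8<<21 -> acc=17587405 shift=28 [end]
Varint 1: bytes[0:4] = CD B9 B1 08 -> value 17587405 (4 byte(s))
  byte[4]=0xA7 cont=1 payload=0x27=39: acc |= 39<<0 -> acc=39 shift=7
  byte[5]=0x85 cont=1 payload=0x05=5: acc |= 5<<7 -> acc=679 shift=14
  byte[6]=0x68 cont=0 payload=0x68=104: acc |= 104<<14 -> acc=1704615 shift=21 [end]
Varint 2: bytes[4:7] = A7 85 68 -> value 1704615 (3 byte(s))
  byte[7]=0x4B cont=0 payload=0x4B=75: acc |= 75<<0 -> acc=75 shift=7 [end]
Varint 3: bytes[7:8] = 4B -> value 75 (1 byte(s))
  byte[8]=0x4B cont=0 payload=0x4B=75: acc |= 75<<0 -> acc=75 shift=7 [end]
Varint 4: bytes[8:9] = 4B -> value 75 (1 byte(s))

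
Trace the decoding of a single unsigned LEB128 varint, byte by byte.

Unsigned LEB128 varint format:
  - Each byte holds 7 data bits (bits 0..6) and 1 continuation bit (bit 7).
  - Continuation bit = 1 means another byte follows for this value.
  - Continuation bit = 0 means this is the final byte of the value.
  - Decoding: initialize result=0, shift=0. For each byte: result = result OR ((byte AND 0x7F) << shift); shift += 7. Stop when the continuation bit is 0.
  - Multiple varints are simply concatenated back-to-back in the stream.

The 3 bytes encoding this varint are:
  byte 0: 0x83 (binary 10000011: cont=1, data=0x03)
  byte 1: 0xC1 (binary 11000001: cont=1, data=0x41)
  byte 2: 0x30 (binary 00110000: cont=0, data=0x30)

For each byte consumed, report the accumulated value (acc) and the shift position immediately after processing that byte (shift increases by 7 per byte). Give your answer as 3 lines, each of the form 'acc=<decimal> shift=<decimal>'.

Answer: acc=3 shift=7
acc=8323 shift=14
acc=794755 shift=21

Derivation:
byte 0=0x83: payload=0x03=3, contrib = 3<<0 = 3; acc -> 3, shift -> 7
byte 1=0xC1: payload=0x41=65, contrib = 65<<7 = 8320; acc -> 8323, shift -> 14
byte 2=0x30: payload=0x30=48, contrib = 48<<14 = 786432; acc -> 794755, shift -> 21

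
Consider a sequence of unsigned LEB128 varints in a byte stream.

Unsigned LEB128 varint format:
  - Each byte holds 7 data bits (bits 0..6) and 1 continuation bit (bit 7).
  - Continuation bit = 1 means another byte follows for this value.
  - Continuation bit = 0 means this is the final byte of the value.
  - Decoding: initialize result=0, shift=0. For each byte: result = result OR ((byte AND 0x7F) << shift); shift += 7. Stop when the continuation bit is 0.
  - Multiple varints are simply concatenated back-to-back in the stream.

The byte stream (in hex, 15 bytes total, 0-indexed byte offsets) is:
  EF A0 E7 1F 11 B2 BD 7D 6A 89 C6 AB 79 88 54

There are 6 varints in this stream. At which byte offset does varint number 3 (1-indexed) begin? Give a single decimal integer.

  byte[0]=0xEF cont=1 payload=0x6F=111: acc |= 111<<0 -> acc=111 shift=7
  byte[1]=0xA0 cont=1 payload=0x20=32: acc |= 32<<7 -> acc=4207 shift=14
  byte[2]=0xE7 cont=1 payload=0x67=103: acc |= 103<<14 -> acc=1691759 shift=21
  byte[3]=0x1F cont=0 payload=0x1F=31: acc |= 31<<21 -> acc=66703471 shift=28 [end]
Varint 1: bytes[0:4] = EF A0 E7 1F -> value 66703471 (4 byte(s))
  byte[4]=0x11 cont=0 payload=0x11=17: acc |= 17<<0 -> acc=17 shift=7 [end]
Varint 2: bytes[4:5] = 11 -> value 17 (1 byte(s))
  byte[5]=0xB2 cont=1 payload=0x32=50: acc |= 50<<0 -> acc=50 shift=7
  byte[6]=0xBD cont=1 payload=0x3D=61: acc |= 61<<7 -> acc=7858 shift=14
  byte[7]=0x7D cont=0 payload=0x7D=125: acc |= 125<<14 -> acc=2055858 shift=21 [end]
Varint 3: bytes[5:8] = B2 BD 7D -> value 2055858 (3 byte(s))
  byte[8]=0x6A cont=0 payload=0x6A=106: acc |= 106<<0 -> acc=106 shift=7 [end]
Varint 4: bytes[8:9] = 6A -> value 106 (1 byte(s))
  byte[9]=0x89 cont=1 payload=0x09=9: acc |= 9<<0 -> acc=9 shift=7
  byte[10]=0xC6 cont=1 payload=0x46=70: acc |= 70<<7 -> acc=8969 shift=14
  byte[11]=0xAB cont=1 payload=0x2B=43: acc |= 43<<14 -> acc=713481 shift=21
  byte[12]=0x79 cont=0 payload=0x79=121: acc |= 121<<21 -> acc=254468873 shift=28 [end]
Varint 5: bytes[9:13] = 89 C6 AB 79 -> value 254468873 (4 byte(s))
  byte[13]=0x88 cont=1 payload=0x08=8: acc |= 8<<0 -> acc=8 shift=7
  byte[14]=0x54 cont=0 payload=0x54=84: acc |= 84<<7 -> acc=10760 shift=14 [end]
Varint 6: bytes[13:15] = 88 54 -> value 10760 (2 byte(s))

Answer: 5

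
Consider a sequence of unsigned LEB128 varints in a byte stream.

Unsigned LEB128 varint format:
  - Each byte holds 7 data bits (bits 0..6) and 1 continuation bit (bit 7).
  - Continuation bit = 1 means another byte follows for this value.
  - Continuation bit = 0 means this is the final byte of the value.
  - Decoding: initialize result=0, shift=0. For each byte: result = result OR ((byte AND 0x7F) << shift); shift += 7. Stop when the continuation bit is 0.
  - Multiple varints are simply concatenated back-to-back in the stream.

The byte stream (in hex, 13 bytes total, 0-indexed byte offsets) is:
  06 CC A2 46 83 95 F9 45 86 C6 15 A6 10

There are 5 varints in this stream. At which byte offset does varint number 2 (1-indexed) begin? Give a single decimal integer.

  byte[0]=0x06 cont=0 payload=0x06=6: acc |= 6<<0 -> acc=6 shift=7 [end]
Varint 1: bytes[0:1] = 06 -> value 6 (1 byte(s))
  byte[1]=0xCC cont=1 payload=0x4C=76: acc |= 76<<0 -> acc=76 shift=7
  byte[2]=0xA2 cont=1 payload=0x22=34: acc |= 34<<7 -> acc=4428 shift=14
  byte[3]=0x46 cont=0 payload=0x46=70: acc |= 70<<14 -> acc=1151308 shift=21 [end]
Varint 2: bytes[1:4] = CC A2 46 -> value 1151308 (3 byte(s))
  byte[4]=0x83 cont=1 payload=0x03=3: acc |= 3<<0 -> acc=3 shift=7
  byte[5]=0x95 cont=1 payload=0x15=21: acc |= 21<<7 -> acc=2691 shift=14
  byte[6]=0xF9 cont=1 payload=0x79=121: acc |= 121<<14 -> acc=1985155 shift=21
  byte[7]=0x45 cont=0 payload=0x45=69: acc |= 69<<21 -> acc=146688643 shift=28 [end]
Varint 3: bytes[4:8] = 83 95 F9 45 -> value 146688643 (4 byte(s))
  byte[8]=0x86 cont=1 payload=0x06=6: acc |= 6<<0 -> acc=6 shift=7
  byte[9]=0xC6 cont=1 payload=0x46=70: acc |= 70<<7 -> acc=8966 shift=14
  byte[10]=0x15 cont=0 payload=0x15=21: acc |= 21<<14 -> acc=353030 shift=21 [end]
Varint 4: bytes[8:11] = 86 C6 15 -> value 353030 (3 byte(s))
  byte[11]=0xA6 cont=1 payload=0x26=38: acc |= 38<<0 -> acc=38 shift=7
  byte[12]=0x10 cont=0 payload=0x10=16: acc |= 16<<7 -> acc=2086 shift=14 [end]
Varint 5: bytes[11:13] = A6 10 -> value 2086 (2 byte(s))

Answer: 1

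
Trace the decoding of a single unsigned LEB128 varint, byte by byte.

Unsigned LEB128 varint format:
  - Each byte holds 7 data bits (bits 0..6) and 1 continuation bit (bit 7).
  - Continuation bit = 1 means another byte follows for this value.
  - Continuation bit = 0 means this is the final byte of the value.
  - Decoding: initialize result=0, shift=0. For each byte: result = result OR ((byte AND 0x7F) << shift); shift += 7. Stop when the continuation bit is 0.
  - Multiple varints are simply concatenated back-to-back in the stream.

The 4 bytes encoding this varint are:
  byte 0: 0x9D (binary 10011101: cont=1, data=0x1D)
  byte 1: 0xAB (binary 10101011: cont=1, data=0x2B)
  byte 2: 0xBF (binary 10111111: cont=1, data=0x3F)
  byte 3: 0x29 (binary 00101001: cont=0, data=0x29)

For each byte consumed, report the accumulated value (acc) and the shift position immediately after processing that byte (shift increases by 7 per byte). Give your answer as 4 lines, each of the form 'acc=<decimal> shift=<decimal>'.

Answer: acc=29 shift=7
acc=5533 shift=14
acc=1037725 shift=21
acc=87020957 shift=28

Derivation:
byte 0=0x9D: payload=0x1D=29, contrib = 29<<0 = 29; acc -> 29, shift -> 7
byte 1=0xAB: payload=0x2B=43, contrib = 43<<7 = 5504; acc -> 5533, shift -> 14
byte 2=0xBF: payload=0x3F=63, contrib = 63<<14 = 1032192; acc -> 1037725, shift -> 21
byte 3=0x29: payload=0x29=41, contrib = 41<<21 = 85983232; acc -> 87020957, shift -> 28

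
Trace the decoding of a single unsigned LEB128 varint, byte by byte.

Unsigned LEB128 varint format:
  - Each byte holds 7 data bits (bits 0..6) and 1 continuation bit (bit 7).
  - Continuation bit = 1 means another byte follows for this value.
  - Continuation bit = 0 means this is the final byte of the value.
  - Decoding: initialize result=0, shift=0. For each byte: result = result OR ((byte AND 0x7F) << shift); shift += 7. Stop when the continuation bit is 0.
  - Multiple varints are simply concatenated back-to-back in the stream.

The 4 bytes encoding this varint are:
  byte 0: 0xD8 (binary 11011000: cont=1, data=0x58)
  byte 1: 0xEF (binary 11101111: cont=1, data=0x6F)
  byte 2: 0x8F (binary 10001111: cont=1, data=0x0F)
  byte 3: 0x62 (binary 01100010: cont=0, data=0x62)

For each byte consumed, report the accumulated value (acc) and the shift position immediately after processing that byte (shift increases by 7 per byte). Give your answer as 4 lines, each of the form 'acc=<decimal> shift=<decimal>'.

Answer: acc=88 shift=7
acc=14296 shift=14
acc=260056 shift=21
acc=205780952 shift=28

Derivation:
byte 0=0xD8: payload=0x58=88, contrib = 88<<0 = 88; acc -> 88, shift -> 7
byte 1=0xEF: payload=0x6F=111, contrib = 111<<7 = 14208; acc -> 14296, shift -> 14
byte 2=0x8F: payload=0x0F=15, contrib = 15<<14 = 245760; acc -> 260056, shift -> 21
byte 3=0x62: payload=0x62=98, contrib = 98<<21 = 205520896; acc -> 205780952, shift -> 28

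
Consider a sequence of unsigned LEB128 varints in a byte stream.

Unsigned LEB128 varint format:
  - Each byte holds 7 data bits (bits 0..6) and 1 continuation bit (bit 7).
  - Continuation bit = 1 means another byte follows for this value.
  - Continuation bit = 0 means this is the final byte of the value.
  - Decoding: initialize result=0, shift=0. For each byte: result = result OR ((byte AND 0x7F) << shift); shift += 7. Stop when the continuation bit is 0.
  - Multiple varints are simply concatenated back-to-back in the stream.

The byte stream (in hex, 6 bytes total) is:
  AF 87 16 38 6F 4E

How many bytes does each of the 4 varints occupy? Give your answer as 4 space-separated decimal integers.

Answer: 3 1 1 1

Derivation:
  byte[0]=0xAF cont=1 payload=0x2F=47: acc |= 47<<0 -> acc=47 shift=7
  byte[1]=0x87 cont=1 payload=0x07=7: acc |= 7<<7 -> acc=943 shift=14
  byte[2]=0x16 cont=0 payload=0x16=22: acc |= 22<<14 -> acc=361391 shift=21 [end]
Varint 1: bytes[0:3] = AF 87 16 -> value 361391 (3 byte(s))
  byte[3]=0x38 cont=0 payload=0x38=56: acc |= 56<<0 -> acc=56 shift=7 [end]
Varint 2: bytes[3:4] = 38 -> value 56 (1 byte(s))
  byte[4]=0x6F cont=0 payload=0x6F=111: acc |= 111<<0 -> acc=111 shift=7 [end]
Varint 3: bytes[4:5] = 6F -> value 111 (1 byte(s))
  byte[5]=0x4E cont=0 payload=0x4E=78: acc |= 78<<0 -> acc=78 shift=7 [end]
Varint 4: bytes[5:6] = 4E -> value 78 (1 byte(s))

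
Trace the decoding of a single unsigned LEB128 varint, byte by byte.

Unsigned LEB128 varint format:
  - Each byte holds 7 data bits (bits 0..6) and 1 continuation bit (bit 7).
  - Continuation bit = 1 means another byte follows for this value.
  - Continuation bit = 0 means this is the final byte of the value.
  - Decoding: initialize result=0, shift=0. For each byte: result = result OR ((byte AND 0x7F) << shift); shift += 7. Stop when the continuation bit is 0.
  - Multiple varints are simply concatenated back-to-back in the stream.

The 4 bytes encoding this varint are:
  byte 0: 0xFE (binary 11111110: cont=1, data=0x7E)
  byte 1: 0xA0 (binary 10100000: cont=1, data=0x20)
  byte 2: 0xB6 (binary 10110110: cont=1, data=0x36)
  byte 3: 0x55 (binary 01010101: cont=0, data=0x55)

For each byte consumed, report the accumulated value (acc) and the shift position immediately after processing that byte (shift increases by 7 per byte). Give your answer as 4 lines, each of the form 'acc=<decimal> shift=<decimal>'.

byte 0=0xFE: payload=0x7E=126, contrib = 126<<0 = 126; acc -> 126, shift -> 7
byte 1=0xA0: payload=0x20=32, contrib = 32<<7 = 4096; acc -> 4222, shift -> 14
byte 2=0xB6: payload=0x36=54, contrib = 54<<14 = 884736; acc -> 888958, shift -> 21
byte 3=0x55: payload=0x55=85, contrib = 85<<21 = 178257920; acc -> 179146878, shift -> 28

Answer: acc=126 shift=7
acc=4222 shift=14
acc=888958 shift=21
acc=179146878 shift=28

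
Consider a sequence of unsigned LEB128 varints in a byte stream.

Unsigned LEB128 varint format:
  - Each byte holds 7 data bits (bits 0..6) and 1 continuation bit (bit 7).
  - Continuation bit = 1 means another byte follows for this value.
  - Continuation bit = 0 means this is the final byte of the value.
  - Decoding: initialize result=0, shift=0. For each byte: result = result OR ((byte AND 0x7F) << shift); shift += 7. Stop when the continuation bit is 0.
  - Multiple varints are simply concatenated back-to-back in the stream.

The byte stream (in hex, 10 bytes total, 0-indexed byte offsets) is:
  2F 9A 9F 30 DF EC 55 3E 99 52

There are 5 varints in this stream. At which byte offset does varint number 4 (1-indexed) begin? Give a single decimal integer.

  byte[0]=0x2F cont=0 payload=0x2F=47: acc |= 47<<0 -> acc=47 shift=7 [end]
Varint 1: bytes[0:1] = 2F -> value 47 (1 byte(s))
  byte[1]=0x9A cont=1 payload=0x1A=26: acc |= 26<<0 -> acc=26 shift=7
  byte[2]=0x9F cont=1 payload=0x1F=31: acc |= 31<<7 -> acc=3994 shift=14
  byte[3]=0x30 cont=0 payload=0x30=48: acc |= 48<<14 -> acc=790426 shift=21 [end]
Varint 2: bytes[1:4] = 9A 9F 30 -> value 790426 (3 byte(s))
  byte[4]=0xDF cont=1 payload=0x5F=95: acc |= 95<<0 -> acc=95 shift=7
  byte[5]=0xEC cont=1 payload=0x6C=108: acc |= 108<<7 -> acc=13919 shift=14
  byte[6]=0x55 cont=0 payload=0x55=85: acc |= 85<<14 -> acc=1406559 shift=21 [end]
Varint 3: bytes[4:7] = DF EC 55 -> value 1406559 (3 byte(s))
  byte[7]=0x3E cont=0 payload=0x3E=62: acc |= 62<<0 -> acc=62 shift=7 [end]
Varint 4: bytes[7:8] = 3E -> value 62 (1 byte(s))
  byte[8]=0x99 cont=1 payload=0x19=25: acc |= 25<<0 -> acc=25 shift=7
  byte[9]=0x52 cont=0 payload=0x52=82: acc |= 82<<7 -> acc=10521 shift=14 [end]
Varint 5: bytes[8:10] = 99 52 -> value 10521 (2 byte(s))

Answer: 7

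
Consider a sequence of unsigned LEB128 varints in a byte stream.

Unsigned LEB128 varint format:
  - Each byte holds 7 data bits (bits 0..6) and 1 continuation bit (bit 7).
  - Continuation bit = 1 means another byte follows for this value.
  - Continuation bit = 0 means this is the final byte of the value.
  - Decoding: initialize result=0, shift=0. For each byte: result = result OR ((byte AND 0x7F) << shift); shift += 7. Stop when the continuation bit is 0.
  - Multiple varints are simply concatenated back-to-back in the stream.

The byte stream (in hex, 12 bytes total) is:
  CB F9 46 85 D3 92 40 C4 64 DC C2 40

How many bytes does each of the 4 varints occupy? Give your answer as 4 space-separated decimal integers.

  byte[0]=0xCB cont=1 payload=0x4B=75: acc |= 75<<0 -> acc=75 shift=7
  byte[1]=0xF9 cont=1 payload=0x79=121: acc |= 121<<7 -> acc=15563 shift=14
  byte[2]=0x46 cont=0 payload=0x46=70: acc |= 70<<14 -> acc=1162443 shift=21 [end]
Varint 1: bytes[0:3] = CB F9 46 -> value 1162443 (3 byte(s))
  byte[3]=0x85 cont=1 payload=0x05=5: acc |= 5<<0 -> acc=5 shift=7
  byte[4]=0xD3 cont=1 payload=0x53=83: acc |= 83<<7 -> acc=10629 shift=14
  byte[5]=0x92 cont=1 payload=0x12=18: acc |= 18<<14 -> acc=305541 shift=21
  byte[6]=0x40 cont=0 payload=0x40=64: acc |= 64<<21 -> acc=134523269 shift=28 [end]
Varint 2: bytes[3:7] = 85 D3 92 40 -> value 134523269 (4 byte(s))
  byte[7]=0xC4 cont=1 payload=0x44=68: acc |= 68<<0 -> acc=68 shift=7
  byte[8]=0x64 cont=0 payload=0x64=100: acc |= 100<<7 -> acc=12868 shift=14 [end]
Varint 3: bytes[7:9] = C4 64 -> value 12868 (2 byte(s))
  byte[9]=0xDC cont=1 payload=0x5C=92: acc |= 92<<0 -> acc=92 shift=7
  byte[10]=0xC2 cont=1 payload=0x42=66: acc |= 66<<7 -> acc=8540 shift=14
  byte[11]=0x40 cont=0 payload=0x40=64: acc |= 64<<14 -> acc=1057116 shift=21 [end]
Varint 4: bytes[9:12] = DC C2 40 -> value 1057116 (3 byte(s))

Answer: 3 4 2 3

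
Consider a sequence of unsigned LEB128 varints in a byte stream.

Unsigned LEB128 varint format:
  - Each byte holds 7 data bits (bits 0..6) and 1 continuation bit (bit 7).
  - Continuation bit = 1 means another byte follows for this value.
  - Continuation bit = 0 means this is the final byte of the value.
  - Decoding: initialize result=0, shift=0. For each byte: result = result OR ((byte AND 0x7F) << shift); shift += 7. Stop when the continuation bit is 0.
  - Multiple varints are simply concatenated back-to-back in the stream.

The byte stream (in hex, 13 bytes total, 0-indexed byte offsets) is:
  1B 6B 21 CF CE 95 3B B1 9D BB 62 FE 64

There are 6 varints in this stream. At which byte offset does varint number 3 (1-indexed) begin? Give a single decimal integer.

  byte[0]=0x1B cont=0 payload=0x1B=27: acc |= 27<<0 -> acc=27 shift=7 [end]
Varint 1: bytes[0:1] = 1B -> value 27 (1 byte(s))
  byte[1]=0x6B cont=0 payload=0x6B=107: acc |= 107<<0 -> acc=107 shift=7 [end]
Varint 2: bytes[1:2] = 6B -> value 107 (1 byte(s))
  byte[2]=0x21 cont=0 payload=0x21=33: acc |= 33<<0 -> acc=33 shift=7 [end]
Varint 3: bytes[2:3] = 21 -> value 33 (1 byte(s))
  byte[3]=0xCF cont=1 payload=0x4F=79: acc |= 79<<0 -> acc=79 shift=7
  byte[4]=0xCE cont=1 payload=0x4E=78: acc |= 78<<7 -> acc=10063 shift=14
  byte[5]=0x95 cont=1 payload=0x15=21: acc |= 21<<14 -> acc=354127 shift=21
  byte[6]=0x3B cont=0 payload=0x3B=59: acc |= 59<<21 -> acc=124086095 shift=28 [end]
Varint 4: bytes[3:7] = CF CE 95 3B -> value 124086095 (4 byte(s))
  byte[7]=0xB1 cont=1 payload=0x31=49: acc |= 49<<0 -> acc=49 shift=7
  byte[8]=0x9D cont=1 payload=0x1D=29: acc |= 29<<7 -> acc=3761 shift=14
  byte[9]=0xBB cont=1 payload=0x3B=59: acc |= 59<<14 -> acc=970417 shift=21
  byte[10]=0x62 cont=0 payload=0x62=98: acc |= 98<<21 -> acc=206491313 shift=28 [end]
Varint 5: bytes[7:11] = B1 9D BB 62 -> value 206491313 (4 byte(s))
  byte[11]=0xFE cont=1 payload=0x7E=126: acc |= 126<<0 -> acc=126 shift=7
  byte[12]=0x64 cont=0 payload=0x64=100: acc |= 100<<7 -> acc=12926 shift=14 [end]
Varint 6: bytes[11:13] = FE 64 -> value 12926 (2 byte(s))

Answer: 2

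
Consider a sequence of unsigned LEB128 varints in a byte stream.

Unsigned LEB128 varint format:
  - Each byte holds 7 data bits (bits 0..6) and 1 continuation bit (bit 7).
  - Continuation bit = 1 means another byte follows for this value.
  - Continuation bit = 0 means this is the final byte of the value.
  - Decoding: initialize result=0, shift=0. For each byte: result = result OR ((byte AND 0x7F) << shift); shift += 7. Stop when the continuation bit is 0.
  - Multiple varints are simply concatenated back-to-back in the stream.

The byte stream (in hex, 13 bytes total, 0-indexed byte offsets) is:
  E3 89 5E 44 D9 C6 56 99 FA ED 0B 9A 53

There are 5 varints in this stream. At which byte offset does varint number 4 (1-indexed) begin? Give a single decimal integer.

  byte[0]=0xE3 cont=1 payload=0x63=99: acc |= 99<<0 -> acc=99 shift=7
  byte[1]=0x89 cont=1 payload=0x09=9: acc |= 9<<7 -> acc=1251 shift=14
  byte[2]=0x5E cont=0 payload=0x5E=94: acc |= 94<<14 -> acc=1541347 shift=21 [end]
Varint 1: bytes[0:3] = E3 89 5E -> value 1541347 (3 byte(s))
  byte[3]=0x44 cont=0 payload=0x44=68: acc |= 68<<0 -> acc=68 shift=7 [end]
Varint 2: bytes[3:4] = 44 -> value 68 (1 byte(s))
  byte[4]=0xD9 cont=1 payload=0x59=89: acc |= 89<<0 -> acc=89 shift=7
  byte[5]=0xC6 cont=1 payload=0x46=70: acc |= 70<<7 -> acc=9049 shift=14
  byte[6]=0x56 cont=0 payload=0x56=86: acc |= 86<<14 -> acc=1418073 shift=21 [end]
Varint 3: bytes[4:7] = D9 C6 56 -> value 1418073 (3 byte(s))
  byte[7]=0x99 cont=1 payload=0x19=25: acc |= 25<<0 -> acc=25 shift=7
  byte[8]=0xFA cont=1 payload=0x7A=122: acc |= 122<<7 -> acc=15641 shift=14
  byte[9]=0xED cont=1 payload=0x6D=109: acc |= 109<<14 -> acc=1801497 shift=21
  byte[10]=0x0B cont=0 payload=0x0B=11: acc |= 11<<21 -> acc=24870169 shift=28 [end]
Varint 4: bytes[7:11] = 99 FA ED 0B -> value 24870169 (4 byte(s))
  byte[11]=0x9A cont=1 payload=0x1A=26: acc |= 26<<0 -> acc=26 shift=7
  byte[12]=0x53 cont=0 payload=0x53=83: acc |= 83<<7 -> acc=10650 shift=14 [end]
Varint 5: bytes[11:13] = 9A 53 -> value 10650 (2 byte(s))

Answer: 7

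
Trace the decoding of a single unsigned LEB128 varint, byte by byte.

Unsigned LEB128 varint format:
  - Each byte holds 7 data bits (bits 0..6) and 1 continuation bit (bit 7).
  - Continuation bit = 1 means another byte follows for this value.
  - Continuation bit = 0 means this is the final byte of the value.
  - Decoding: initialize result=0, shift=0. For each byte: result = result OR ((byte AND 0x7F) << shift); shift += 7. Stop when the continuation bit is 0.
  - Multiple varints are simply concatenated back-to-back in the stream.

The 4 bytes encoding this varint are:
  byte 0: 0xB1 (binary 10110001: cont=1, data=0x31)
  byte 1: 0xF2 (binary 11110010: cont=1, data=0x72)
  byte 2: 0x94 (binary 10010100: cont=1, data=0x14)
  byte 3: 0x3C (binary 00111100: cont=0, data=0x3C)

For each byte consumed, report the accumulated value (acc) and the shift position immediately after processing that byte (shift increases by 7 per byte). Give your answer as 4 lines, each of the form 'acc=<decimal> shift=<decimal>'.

byte 0=0xB1: payload=0x31=49, contrib = 49<<0 = 49; acc -> 49, shift -> 7
byte 1=0xF2: payload=0x72=114, contrib = 114<<7 = 14592; acc -> 14641, shift -> 14
byte 2=0x94: payload=0x14=20, contrib = 20<<14 = 327680; acc -> 342321, shift -> 21
byte 3=0x3C: payload=0x3C=60, contrib = 60<<21 = 125829120; acc -> 126171441, shift -> 28

Answer: acc=49 shift=7
acc=14641 shift=14
acc=342321 shift=21
acc=126171441 shift=28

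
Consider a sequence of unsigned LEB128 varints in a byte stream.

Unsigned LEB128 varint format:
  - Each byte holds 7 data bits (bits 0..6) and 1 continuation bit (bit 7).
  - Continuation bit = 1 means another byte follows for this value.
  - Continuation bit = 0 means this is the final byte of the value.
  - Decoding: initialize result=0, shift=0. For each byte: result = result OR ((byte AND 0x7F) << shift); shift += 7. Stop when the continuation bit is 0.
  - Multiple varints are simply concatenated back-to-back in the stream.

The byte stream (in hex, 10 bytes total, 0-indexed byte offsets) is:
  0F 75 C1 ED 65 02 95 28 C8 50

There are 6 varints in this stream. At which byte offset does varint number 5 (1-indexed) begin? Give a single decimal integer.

Answer: 6

Derivation:
  byte[0]=0x0F cont=0 payload=0x0F=15: acc |= 15<<0 -> acc=15 shift=7 [end]
Varint 1: bytes[0:1] = 0F -> value 15 (1 byte(s))
  byte[1]=0x75 cont=0 payload=0x75=117: acc |= 117<<0 -> acc=117 shift=7 [end]
Varint 2: bytes[1:2] = 75 -> value 117 (1 byte(s))
  byte[2]=0xC1 cont=1 payload=0x41=65: acc |= 65<<0 -> acc=65 shift=7
  byte[3]=0xED cont=1 payload=0x6D=109: acc |= 109<<7 -> acc=14017 shift=14
  byte[4]=0x65 cont=0 payload=0x65=101: acc |= 101<<14 -> acc=1668801 shift=21 [end]
Varint 3: bytes[2:5] = C1 ED 65 -> value 1668801 (3 byte(s))
  byte[5]=0x02 cont=0 payload=0x02=2: acc |= 2<<0 -> acc=2 shift=7 [end]
Varint 4: bytes[5:6] = 02 -> value 2 (1 byte(s))
  byte[6]=0x95 cont=1 payload=0x15=21: acc |= 21<<0 -> acc=21 shift=7
  byte[7]=0x28 cont=0 payload=0x28=40: acc |= 40<<7 -> acc=5141 shift=14 [end]
Varint 5: bytes[6:8] = 95 28 -> value 5141 (2 byte(s))
  byte[8]=0xC8 cont=1 payload=0x48=72: acc |= 72<<0 -> acc=72 shift=7
  byte[9]=0x50 cont=0 payload=0x50=80: acc |= 80<<7 -> acc=10312 shift=14 [end]
Varint 6: bytes[8:10] = C8 50 -> value 10312 (2 byte(s))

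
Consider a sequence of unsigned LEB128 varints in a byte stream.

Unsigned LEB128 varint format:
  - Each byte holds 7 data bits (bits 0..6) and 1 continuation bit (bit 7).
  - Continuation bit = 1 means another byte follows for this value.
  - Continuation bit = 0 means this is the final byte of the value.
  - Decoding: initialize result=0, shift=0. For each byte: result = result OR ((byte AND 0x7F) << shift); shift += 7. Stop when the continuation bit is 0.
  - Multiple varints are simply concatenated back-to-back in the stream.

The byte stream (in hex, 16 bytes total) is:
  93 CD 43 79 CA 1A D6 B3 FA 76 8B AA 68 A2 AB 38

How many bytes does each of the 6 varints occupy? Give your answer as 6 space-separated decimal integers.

  byte[0]=0x93 cont=1 payload=0x13=19: acc |= 19<<0 -> acc=19 shift=7
  byte[1]=0xCD cont=1 payload=0x4D=77: acc |= 77<<7 -> acc=9875 shift=14
  byte[2]=0x43 cont=0 payload=0x43=67: acc |= 67<<14 -> acc=1107603 shift=21 [end]
Varint 1: bytes[0:3] = 93 CD 43 -> value 1107603 (3 byte(s))
  byte[3]=0x79 cont=0 payload=0x79=121: acc |= 121<<0 -> acc=121 shift=7 [end]
Varint 2: bytes[3:4] = 79 -> value 121 (1 byte(s))
  byte[4]=0xCA cont=1 payload=0x4A=74: acc |= 74<<0 -> acc=74 shift=7
  byte[5]=0x1A cont=0 payload=0x1A=26: acc |= 26<<7 -> acc=3402 shift=14 [end]
Varint 3: bytes[4:6] = CA 1A -> value 3402 (2 byte(s))
  byte[6]=0xD6 cont=1 payload=0x56=86: acc |= 86<<0 -> acc=86 shift=7
  byte[7]=0xB3 cont=1 payload=0x33=51: acc |= 51<<7 -> acc=6614 shift=14
  byte[8]=0xFA cont=1 payload=0x7A=122: acc |= 122<<14 -> acc=2005462 shift=21
  byte[9]=0x76 cont=0 payload=0x76=118: acc |= 118<<21 -> acc=249469398 shift=28 [end]
Varint 4: bytes[6:10] = D6 B3 FA 76 -> value 249469398 (4 byte(s))
  byte[10]=0x8B cont=1 payload=0x0B=11: acc |= 11<<0 -> acc=11 shift=7
  byte[11]=0xAA cont=1 payload=0x2A=42: acc |= 42<<7 -> acc=5387 shift=14
  byte[12]=0x68 cont=0 payload=0x68=104: acc |= 104<<14 -> acc=1709323 shift=21 [end]
Varint 5: bytes[10:13] = 8B AA 68 -> value 1709323 (3 byte(s))
  byte[13]=0xA2 cont=1 payload=0x22=34: acc |= 34<<0 -> acc=34 shift=7
  byte[14]=0xAB cont=1 payload=0x2B=43: acc |= 43<<7 -> acc=5538 shift=14
  byte[15]=0x38 cont=0 payload=0x38=56: acc |= 56<<14 -> acc=923042 shift=21 [end]
Varint 6: bytes[13:16] = A2 AB 38 -> value 923042 (3 byte(s))

Answer: 3 1 2 4 3 3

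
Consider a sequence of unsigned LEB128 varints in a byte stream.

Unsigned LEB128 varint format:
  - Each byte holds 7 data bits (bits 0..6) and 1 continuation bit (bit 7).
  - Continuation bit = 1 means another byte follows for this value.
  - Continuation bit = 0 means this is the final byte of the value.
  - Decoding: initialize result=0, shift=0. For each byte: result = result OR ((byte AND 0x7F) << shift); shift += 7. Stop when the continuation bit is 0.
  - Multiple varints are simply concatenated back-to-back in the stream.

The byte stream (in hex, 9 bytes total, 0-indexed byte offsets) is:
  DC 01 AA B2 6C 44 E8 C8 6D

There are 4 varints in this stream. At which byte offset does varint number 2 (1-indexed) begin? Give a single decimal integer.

Answer: 2

Derivation:
  byte[0]=0xDC cont=1 payload=0x5C=92: acc |= 92<<0 -> acc=92 shift=7
  byte[1]=0x01 cont=0 payload=0x01=1: acc |= 1<<7 -> acc=220 shift=14 [end]
Varint 1: bytes[0:2] = DC 01 -> value 220 (2 byte(s))
  byte[2]=0xAA cont=1 payload=0x2A=42: acc |= 42<<0 -> acc=42 shift=7
  byte[3]=0xB2 cont=1 payload=0x32=50: acc |= 50<<7 -> acc=6442 shift=14
  byte[4]=0x6C cont=0 payload=0x6C=108: acc |= 108<<14 -> acc=1775914 shift=21 [end]
Varint 2: bytes[2:5] = AA B2 6C -> value 1775914 (3 byte(s))
  byte[5]=0x44 cont=0 payload=0x44=68: acc |= 68<<0 -> acc=68 shift=7 [end]
Varint 3: bytes[5:6] = 44 -> value 68 (1 byte(s))
  byte[6]=0xE8 cont=1 payload=0x68=104: acc |= 104<<0 -> acc=104 shift=7
  byte[7]=0xC8 cont=1 payload=0x48=72: acc |= 72<<7 -> acc=9320 shift=14
  byte[8]=0x6D cont=0 payload=0x6D=109: acc |= 109<<14 -> acc=1795176 shift=21 [end]
Varint 4: bytes[6:9] = E8 C8 6D -> value 1795176 (3 byte(s))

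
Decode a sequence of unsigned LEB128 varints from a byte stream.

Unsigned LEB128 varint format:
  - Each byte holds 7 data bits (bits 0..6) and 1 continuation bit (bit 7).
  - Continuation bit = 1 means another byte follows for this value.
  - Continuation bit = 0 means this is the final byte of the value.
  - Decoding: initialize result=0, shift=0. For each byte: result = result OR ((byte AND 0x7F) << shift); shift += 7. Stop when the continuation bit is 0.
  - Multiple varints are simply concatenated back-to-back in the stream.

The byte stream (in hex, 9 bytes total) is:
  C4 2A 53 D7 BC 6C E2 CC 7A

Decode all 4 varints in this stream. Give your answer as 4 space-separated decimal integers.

Answer: 5444 83 1777239 2008674

Derivation:
  byte[0]=0xC4 cont=1 payload=0x44=68: acc |= 68<<0 -> acc=68 shift=7
  byte[1]=0x2A cont=0 payload=0x2A=42: acc |= 42<<7 -> acc=5444 shift=14 [end]
Varint 1: bytes[0:2] = C4 2A -> value 5444 (2 byte(s))
  byte[2]=0x53 cont=0 payload=0x53=83: acc |= 83<<0 -> acc=83 shift=7 [end]
Varint 2: bytes[2:3] = 53 -> value 83 (1 byte(s))
  byte[3]=0xD7 cont=1 payload=0x57=87: acc |= 87<<0 -> acc=87 shift=7
  byte[4]=0xBC cont=1 payload=0x3C=60: acc |= 60<<7 -> acc=7767 shift=14
  byte[5]=0x6C cont=0 payload=0x6C=108: acc |= 108<<14 -> acc=1777239 shift=21 [end]
Varint 3: bytes[3:6] = D7 BC 6C -> value 1777239 (3 byte(s))
  byte[6]=0xE2 cont=1 payload=0x62=98: acc |= 98<<0 -> acc=98 shift=7
  byte[7]=0xCC cont=1 payload=0x4C=76: acc |= 76<<7 -> acc=9826 shift=14
  byte[8]=0x7A cont=0 payload=0x7A=122: acc |= 122<<14 -> acc=2008674 shift=21 [end]
Varint 4: bytes[6:9] = E2 CC 7A -> value 2008674 (3 byte(s))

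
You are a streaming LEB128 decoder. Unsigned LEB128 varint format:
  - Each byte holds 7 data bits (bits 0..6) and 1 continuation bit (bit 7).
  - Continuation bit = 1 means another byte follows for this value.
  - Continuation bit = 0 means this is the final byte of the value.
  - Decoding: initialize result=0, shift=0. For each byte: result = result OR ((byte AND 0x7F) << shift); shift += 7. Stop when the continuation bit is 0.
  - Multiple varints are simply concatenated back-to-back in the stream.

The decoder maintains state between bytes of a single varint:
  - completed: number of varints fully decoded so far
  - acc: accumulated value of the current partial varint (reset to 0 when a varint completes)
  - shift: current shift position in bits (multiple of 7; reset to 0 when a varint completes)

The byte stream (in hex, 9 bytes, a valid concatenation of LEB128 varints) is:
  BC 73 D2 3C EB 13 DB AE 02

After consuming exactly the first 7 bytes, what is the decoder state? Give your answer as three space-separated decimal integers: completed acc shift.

byte[0]=0xBC cont=1 payload=0x3C: acc |= 60<<0 -> completed=0 acc=60 shift=7
byte[1]=0x73 cont=0 payload=0x73: varint #1 complete (value=14780); reset -> completed=1 acc=0 shift=0
byte[2]=0xD2 cont=1 payload=0x52: acc |= 82<<0 -> completed=1 acc=82 shift=7
byte[3]=0x3C cont=0 payload=0x3C: varint #2 complete (value=7762); reset -> completed=2 acc=0 shift=0
byte[4]=0xEB cont=1 payload=0x6B: acc |= 107<<0 -> completed=2 acc=107 shift=7
byte[5]=0x13 cont=0 payload=0x13: varint #3 complete (value=2539); reset -> completed=3 acc=0 shift=0
byte[6]=0xDB cont=1 payload=0x5B: acc |= 91<<0 -> completed=3 acc=91 shift=7

Answer: 3 91 7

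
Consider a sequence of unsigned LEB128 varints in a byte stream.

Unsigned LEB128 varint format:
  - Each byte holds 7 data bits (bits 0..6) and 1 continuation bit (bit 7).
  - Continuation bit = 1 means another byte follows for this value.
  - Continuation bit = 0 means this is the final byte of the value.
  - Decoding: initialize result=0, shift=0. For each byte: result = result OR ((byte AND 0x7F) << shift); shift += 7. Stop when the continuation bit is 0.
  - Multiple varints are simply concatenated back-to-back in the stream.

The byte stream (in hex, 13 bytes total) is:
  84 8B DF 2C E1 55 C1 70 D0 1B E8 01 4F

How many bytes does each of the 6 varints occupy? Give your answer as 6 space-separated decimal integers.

Answer: 4 2 2 2 2 1

Derivation:
  byte[0]=0x84 cont=1 payload=0x04=4: acc |= 4<<0 -> acc=4 shift=7
  byte[1]=0x8B cont=1 payload=0x0B=11: acc |= 11<<7 -> acc=1412 shift=14
  byte[2]=0xDF cont=1 payload=0x5F=95: acc |= 95<<14 -> acc=1557892 shift=21
  byte[3]=0x2C cont=0 payload=0x2C=44: acc |= 44<<21 -> acc=93832580 shift=28 [end]
Varint 1: bytes[0:4] = 84 8B DF 2C -> value 93832580 (4 byte(s))
  byte[4]=0xE1 cont=1 payload=0x61=97: acc |= 97<<0 -> acc=97 shift=7
  byte[5]=0x55 cont=0 payload=0x55=85: acc |= 85<<7 -> acc=10977 shift=14 [end]
Varint 2: bytes[4:6] = E1 55 -> value 10977 (2 byte(s))
  byte[6]=0xC1 cont=1 payload=0x41=65: acc |= 65<<0 -> acc=65 shift=7
  byte[7]=0x70 cont=0 payload=0x70=112: acc |= 112<<7 -> acc=14401 shift=14 [end]
Varint 3: bytes[6:8] = C1 70 -> value 14401 (2 byte(s))
  byte[8]=0xD0 cont=1 payload=0x50=80: acc |= 80<<0 -> acc=80 shift=7
  byte[9]=0x1B cont=0 payload=0x1B=27: acc |= 27<<7 -> acc=3536 shift=14 [end]
Varint 4: bytes[8:10] = D0 1B -> value 3536 (2 byte(s))
  byte[10]=0xE8 cont=1 payload=0x68=104: acc |= 104<<0 -> acc=104 shift=7
  byte[11]=0x01 cont=0 payload=0x01=1: acc |= 1<<7 -> acc=232 shift=14 [end]
Varint 5: bytes[10:12] = E8 01 -> value 232 (2 byte(s))
  byte[12]=0x4F cont=0 payload=0x4F=79: acc |= 79<<0 -> acc=79 shift=7 [end]
Varint 6: bytes[12:13] = 4F -> value 79 (1 byte(s))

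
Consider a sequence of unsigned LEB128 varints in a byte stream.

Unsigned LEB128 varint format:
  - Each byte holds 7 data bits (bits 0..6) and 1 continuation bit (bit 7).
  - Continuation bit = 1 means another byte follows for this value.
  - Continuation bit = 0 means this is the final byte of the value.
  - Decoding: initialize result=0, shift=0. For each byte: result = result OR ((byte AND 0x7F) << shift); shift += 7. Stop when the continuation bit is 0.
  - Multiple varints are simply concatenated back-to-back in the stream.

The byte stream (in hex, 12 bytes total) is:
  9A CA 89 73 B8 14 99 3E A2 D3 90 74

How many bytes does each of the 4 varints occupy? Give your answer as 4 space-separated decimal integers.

Answer: 4 2 2 4

Derivation:
  byte[0]=0x9A cont=1 payload=0x1A=26: acc |= 26<<0 -> acc=26 shift=7
  byte[1]=0xCA cont=1 payload=0x4A=74: acc |= 74<<7 -> acc=9498 shift=14
  byte[2]=0x89 cont=1 payload=0x09=9: acc |= 9<<14 -> acc=156954 shift=21
  byte[3]=0x73 cont=0 payload=0x73=115: acc |= 115<<21 -> acc=241329434 shift=28 [end]
Varint 1: bytes[0:4] = 9A CA 89 73 -> value 241329434 (4 byte(s))
  byte[4]=0xB8 cont=1 payload=0x38=56: acc |= 56<<0 -> acc=56 shift=7
  byte[5]=0x14 cont=0 payload=0x14=20: acc |= 20<<7 -> acc=2616 shift=14 [end]
Varint 2: bytes[4:6] = B8 14 -> value 2616 (2 byte(s))
  byte[6]=0x99 cont=1 payload=0x19=25: acc |= 25<<0 -> acc=25 shift=7
  byte[7]=0x3E cont=0 payload=0x3E=62: acc |= 62<<7 -> acc=7961 shift=14 [end]
Varint 3: bytes[6:8] = 99 3E -> value 7961 (2 byte(s))
  byte[8]=0xA2 cont=1 payload=0x22=34: acc |= 34<<0 -> acc=34 shift=7
  byte[9]=0xD3 cont=1 payload=0x53=83: acc |= 83<<7 -> acc=10658 shift=14
  byte[10]=0x90 cont=1 payload=0x10=16: acc |= 16<<14 -> acc=272802 shift=21
  byte[11]=0x74 cont=0 payload=0x74=116: acc |= 116<<21 -> acc=243542434 shift=28 [end]
Varint 4: bytes[8:12] = A2 D3 90 74 -> value 243542434 (4 byte(s))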